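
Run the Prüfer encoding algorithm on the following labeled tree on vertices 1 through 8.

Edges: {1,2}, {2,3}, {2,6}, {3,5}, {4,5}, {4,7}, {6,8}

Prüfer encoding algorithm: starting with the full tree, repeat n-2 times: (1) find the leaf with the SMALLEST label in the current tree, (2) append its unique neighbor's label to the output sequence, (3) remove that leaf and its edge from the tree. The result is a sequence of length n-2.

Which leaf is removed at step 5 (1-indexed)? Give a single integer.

Answer: 3

Derivation:
Step 1: current leaves = {1,7,8}. Remove leaf 1 (neighbor: 2).
Step 2: current leaves = {7,8}. Remove leaf 7 (neighbor: 4).
Step 3: current leaves = {4,8}. Remove leaf 4 (neighbor: 5).
Step 4: current leaves = {5,8}. Remove leaf 5 (neighbor: 3).
Step 5: current leaves = {3,8}. Remove leaf 3 (neighbor: 2).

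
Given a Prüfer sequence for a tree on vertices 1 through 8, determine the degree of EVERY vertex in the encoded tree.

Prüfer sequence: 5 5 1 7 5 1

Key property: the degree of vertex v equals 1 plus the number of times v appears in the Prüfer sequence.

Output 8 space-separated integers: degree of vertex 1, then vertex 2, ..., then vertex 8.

Answer: 3 1 1 1 4 1 2 1

Derivation:
p_1 = 5: count[5] becomes 1
p_2 = 5: count[5] becomes 2
p_3 = 1: count[1] becomes 1
p_4 = 7: count[7] becomes 1
p_5 = 5: count[5] becomes 3
p_6 = 1: count[1] becomes 2
Degrees (1 + count): deg[1]=1+2=3, deg[2]=1+0=1, deg[3]=1+0=1, deg[4]=1+0=1, deg[5]=1+3=4, deg[6]=1+0=1, deg[7]=1+1=2, deg[8]=1+0=1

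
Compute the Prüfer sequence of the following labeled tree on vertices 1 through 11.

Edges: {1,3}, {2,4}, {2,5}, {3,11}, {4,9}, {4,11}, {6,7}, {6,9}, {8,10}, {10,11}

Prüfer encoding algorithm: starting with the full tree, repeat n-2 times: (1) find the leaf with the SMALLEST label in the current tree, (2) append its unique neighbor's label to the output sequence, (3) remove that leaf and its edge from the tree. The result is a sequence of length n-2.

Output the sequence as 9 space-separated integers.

Step 1: leaves = {1,5,7,8}. Remove smallest leaf 1, emit neighbor 3.
Step 2: leaves = {3,5,7,8}. Remove smallest leaf 3, emit neighbor 11.
Step 3: leaves = {5,7,8}. Remove smallest leaf 5, emit neighbor 2.
Step 4: leaves = {2,7,8}. Remove smallest leaf 2, emit neighbor 4.
Step 5: leaves = {7,8}. Remove smallest leaf 7, emit neighbor 6.
Step 6: leaves = {6,8}. Remove smallest leaf 6, emit neighbor 9.
Step 7: leaves = {8,9}. Remove smallest leaf 8, emit neighbor 10.
Step 8: leaves = {9,10}. Remove smallest leaf 9, emit neighbor 4.
Step 9: leaves = {4,10}. Remove smallest leaf 4, emit neighbor 11.
Done: 2 vertices remain (10, 11). Sequence = [3 11 2 4 6 9 10 4 11]

Answer: 3 11 2 4 6 9 10 4 11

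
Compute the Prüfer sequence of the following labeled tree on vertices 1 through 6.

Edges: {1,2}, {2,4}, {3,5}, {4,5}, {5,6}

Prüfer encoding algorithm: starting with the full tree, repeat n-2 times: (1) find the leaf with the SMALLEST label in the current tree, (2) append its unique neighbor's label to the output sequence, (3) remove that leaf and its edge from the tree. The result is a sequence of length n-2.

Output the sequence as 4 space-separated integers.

Answer: 2 4 5 5

Derivation:
Step 1: leaves = {1,3,6}. Remove smallest leaf 1, emit neighbor 2.
Step 2: leaves = {2,3,6}. Remove smallest leaf 2, emit neighbor 4.
Step 3: leaves = {3,4,6}. Remove smallest leaf 3, emit neighbor 5.
Step 4: leaves = {4,6}. Remove smallest leaf 4, emit neighbor 5.
Done: 2 vertices remain (5, 6). Sequence = [2 4 5 5]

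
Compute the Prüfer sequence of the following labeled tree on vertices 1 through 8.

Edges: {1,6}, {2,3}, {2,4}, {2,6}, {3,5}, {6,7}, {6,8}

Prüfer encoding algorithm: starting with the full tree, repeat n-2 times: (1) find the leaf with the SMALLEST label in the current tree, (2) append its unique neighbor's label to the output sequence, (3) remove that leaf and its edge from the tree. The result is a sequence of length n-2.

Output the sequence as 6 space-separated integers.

Step 1: leaves = {1,4,5,7,8}. Remove smallest leaf 1, emit neighbor 6.
Step 2: leaves = {4,5,7,8}. Remove smallest leaf 4, emit neighbor 2.
Step 3: leaves = {5,7,8}. Remove smallest leaf 5, emit neighbor 3.
Step 4: leaves = {3,7,8}. Remove smallest leaf 3, emit neighbor 2.
Step 5: leaves = {2,7,8}. Remove smallest leaf 2, emit neighbor 6.
Step 6: leaves = {7,8}. Remove smallest leaf 7, emit neighbor 6.
Done: 2 vertices remain (6, 8). Sequence = [6 2 3 2 6 6]

Answer: 6 2 3 2 6 6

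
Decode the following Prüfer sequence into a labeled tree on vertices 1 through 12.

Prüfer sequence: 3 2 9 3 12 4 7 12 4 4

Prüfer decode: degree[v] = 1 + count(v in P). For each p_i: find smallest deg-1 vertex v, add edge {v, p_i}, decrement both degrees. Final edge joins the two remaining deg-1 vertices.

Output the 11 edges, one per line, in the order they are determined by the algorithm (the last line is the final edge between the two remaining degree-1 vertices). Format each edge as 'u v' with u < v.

Initial degrees: {1:1, 2:2, 3:3, 4:4, 5:1, 6:1, 7:2, 8:1, 9:2, 10:1, 11:1, 12:3}
Step 1: smallest deg-1 vertex = 1, p_1 = 3. Add edge {1,3}. Now deg[1]=0, deg[3]=2.
Step 2: smallest deg-1 vertex = 5, p_2 = 2. Add edge {2,5}. Now deg[5]=0, deg[2]=1.
Step 3: smallest deg-1 vertex = 2, p_3 = 9. Add edge {2,9}. Now deg[2]=0, deg[9]=1.
Step 4: smallest deg-1 vertex = 6, p_4 = 3. Add edge {3,6}. Now deg[6]=0, deg[3]=1.
Step 5: smallest deg-1 vertex = 3, p_5 = 12. Add edge {3,12}. Now deg[3]=0, deg[12]=2.
Step 6: smallest deg-1 vertex = 8, p_6 = 4. Add edge {4,8}. Now deg[8]=0, deg[4]=3.
Step 7: smallest deg-1 vertex = 9, p_7 = 7. Add edge {7,9}. Now deg[9]=0, deg[7]=1.
Step 8: smallest deg-1 vertex = 7, p_8 = 12. Add edge {7,12}. Now deg[7]=0, deg[12]=1.
Step 9: smallest deg-1 vertex = 10, p_9 = 4. Add edge {4,10}. Now deg[10]=0, deg[4]=2.
Step 10: smallest deg-1 vertex = 11, p_10 = 4. Add edge {4,11}. Now deg[11]=0, deg[4]=1.
Final: two remaining deg-1 vertices are 4, 12. Add edge {4,12}.

Answer: 1 3
2 5
2 9
3 6
3 12
4 8
7 9
7 12
4 10
4 11
4 12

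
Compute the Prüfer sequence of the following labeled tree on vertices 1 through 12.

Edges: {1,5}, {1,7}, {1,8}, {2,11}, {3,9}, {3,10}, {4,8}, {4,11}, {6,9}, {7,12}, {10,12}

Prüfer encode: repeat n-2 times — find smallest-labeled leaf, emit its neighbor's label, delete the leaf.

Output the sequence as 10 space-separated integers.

Answer: 11 1 9 3 10 12 4 8 1 7

Derivation:
Step 1: leaves = {2,5,6}. Remove smallest leaf 2, emit neighbor 11.
Step 2: leaves = {5,6,11}. Remove smallest leaf 5, emit neighbor 1.
Step 3: leaves = {6,11}. Remove smallest leaf 6, emit neighbor 9.
Step 4: leaves = {9,11}. Remove smallest leaf 9, emit neighbor 3.
Step 5: leaves = {3,11}. Remove smallest leaf 3, emit neighbor 10.
Step 6: leaves = {10,11}. Remove smallest leaf 10, emit neighbor 12.
Step 7: leaves = {11,12}. Remove smallest leaf 11, emit neighbor 4.
Step 8: leaves = {4,12}. Remove smallest leaf 4, emit neighbor 8.
Step 9: leaves = {8,12}. Remove smallest leaf 8, emit neighbor 1.
Step 10: leaves = {1,12}. Remove smallest leaf 1, emit neighbor 7.
Done: 2 vertices remain (7, 12). Sequence = [11 1 9 3 10 12 4 8 1 7]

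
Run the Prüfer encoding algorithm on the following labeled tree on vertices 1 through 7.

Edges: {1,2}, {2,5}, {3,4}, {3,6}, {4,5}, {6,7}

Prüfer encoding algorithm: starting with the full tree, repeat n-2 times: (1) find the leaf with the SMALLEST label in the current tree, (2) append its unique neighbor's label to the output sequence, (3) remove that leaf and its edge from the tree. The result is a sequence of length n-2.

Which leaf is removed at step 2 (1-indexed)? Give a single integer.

Step 1: current leaves = {1,7}. Remove leaf 1 (neighbor: 2).
Step 2: current leaves = {2,7}. Remove leaf 2 (neighbor: 5).

Answer: 2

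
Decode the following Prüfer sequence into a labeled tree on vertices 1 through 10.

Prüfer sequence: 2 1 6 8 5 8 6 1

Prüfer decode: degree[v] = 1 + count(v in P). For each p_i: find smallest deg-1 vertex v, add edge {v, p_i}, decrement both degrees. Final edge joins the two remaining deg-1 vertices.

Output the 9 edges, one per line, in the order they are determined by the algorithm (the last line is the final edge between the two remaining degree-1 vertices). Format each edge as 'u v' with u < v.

Initial degrees: {1:3, 2:2, 3:1, 4:1, 5:2, 6:3, 7:1, 8:3, 9:1, 10:1}
Step 1: smallest deg-1 vertex = 3, p_1 = 2. Add edge {2,3}. Now deg[3]=0, deg[2]=1.
Step 2: smallest deg-1 vertex = 2, p_2 = 1. Add edge {1,2}. Now deg[2]=0, deg[1]=2.
Step 3: smallest deg-1 vertex = 4, p_3 = 6. Add edge {4,6}. Now deg[4]=0, deg[6]=2.
Step 4: smallest deg-1 vertex = 7, p_4 = 8. Add edge {7,8}. Now deg[7]=0, deg[8]=2.
Step 5: smallest deg-1 vertex = 9, p_5 = 5. Add edge {5,9}. Now deg[9]=0, deg[5]=1.
Step 6: smallest deg-1 vertex = 5, p_6 = 8. Add edge {5,8}. Now deg[5]=0, deg[8]=1.
Step 7: smallest deg-1 vertex = 8, p_7 = 6. Add edge {6,8}. Now deg[8]=0, deg[6]=1.
Step 8: smallest deg-1 vertex = 6, p_8 = 1. Add edge {1,6}. Now deg[6]=0, deg[1]=1.
Final: two remaining deg-1 vertices are 1, 10. Add edge {1,10}.

Answer: 2 3
1 2
4 6
7 8
5 9
5 8
6 8
1 6
1 10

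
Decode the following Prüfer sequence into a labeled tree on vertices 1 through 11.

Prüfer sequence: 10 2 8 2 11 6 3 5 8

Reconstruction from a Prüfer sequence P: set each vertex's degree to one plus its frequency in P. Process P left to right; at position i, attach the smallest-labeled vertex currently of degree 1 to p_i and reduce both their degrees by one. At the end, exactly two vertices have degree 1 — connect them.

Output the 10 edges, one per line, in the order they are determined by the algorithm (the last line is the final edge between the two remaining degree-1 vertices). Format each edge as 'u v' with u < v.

Answer: 1 10
2 4
7 8
2 9
2 11
6 10
3 6
3 5
5 8
8 11

Derivation:
Initial degrees: {1:1, 2:3, 3:2, 4:1, 5:2, 6:2, 7:1, 8:3, 9:1, 10:2, 11:2}
Step 1: smallest deg-1 vertex = 1, p_1 = 10. Add edge {1,10}. Now deg[1]=0, deg[10]=1.
Step 2: smallest deg-1 vertex = 4, p_2 = 2. Add edge {2,4}. Now deg[4]=0, deg[2]=2.
Step 3: smallest deg-1 vertex = 7, p_3 = 8. Add edge {7,8}. Now deg[7]=0, deg[8]=2.
Step 4: smallest deg-1 vertex = 9, p_4 = 2. Add edge {2,9}. Now deg[9]=0, deg[2]=1.
Step 5: smallest deg-1 vertex = 2, p_5 = 11. Add edge {2,11}. Now deg[2]=0, deg[11]=1.
Step 6: smallest deg-1 vertex = 10, p_6 = 6. Add edge {6,10}. Now deg[10]=0, deg[6]=1.
Step 7: smallest deg-1 vertex = 6, p_7 = 3. Add edge {3,6}. Now deg[6]=0, deg[3]=1.
Step 8: smallest deg-1 vertex = 3, p_8 = 5. Add edge {3,5}. Now deg[3]=0, deg[5]=1.
Step 9: smallest deg-1 vertex = 5, p_9 = 8. Add edge {5,8}. Now deg[5]=0, deg[8]=1.
Final: two remaining deg-1 vertices are 8, 11. Add edge {8,11}.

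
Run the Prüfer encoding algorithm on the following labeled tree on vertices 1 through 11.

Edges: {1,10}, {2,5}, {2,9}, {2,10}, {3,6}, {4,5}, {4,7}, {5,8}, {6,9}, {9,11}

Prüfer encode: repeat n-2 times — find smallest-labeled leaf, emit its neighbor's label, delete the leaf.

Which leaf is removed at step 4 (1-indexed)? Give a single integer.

Answer: 7

Derivation:
Step 1: current leaves = {1,3,7,8,11}. Remove leaf 1 (neighbor: 10).
Step 2: current leaves = {3,7,8,10,11}. Remove leaf 3 (neighbor: 6).
Step 3: current leaves = {6,7,8,10,11}. Remove leaf 6 (neighbor: 9).
Step 4: current leaves = {7,8,10,11}. Remove leaf 7 (neighbor: 4).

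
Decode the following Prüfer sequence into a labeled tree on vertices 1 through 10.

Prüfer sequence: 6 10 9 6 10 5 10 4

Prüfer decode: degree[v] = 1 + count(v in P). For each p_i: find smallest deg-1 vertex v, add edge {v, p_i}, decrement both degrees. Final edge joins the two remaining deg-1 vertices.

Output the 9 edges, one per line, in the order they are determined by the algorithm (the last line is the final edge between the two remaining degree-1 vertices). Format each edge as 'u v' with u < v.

Answer: 1 6
2 10
3 9
6 7
6 10
5 8
5 10
4 9
4 10

Derivation:
Initial degrees: {1:1, 2:1, 3:1, 4:2, 5:2, 6:3, 7:1, 8:1, 9:2, 10:4}
Step 1: smallest deg-1 vertex = 1, p_1 = 6. Add edge {1,6}. Now deg[1]=0, deg[6]=2.
Step 2: smallest deg-1 vertex = 2, p_2 = 10. Add edge {2,10}. Now deg[2]=0, deg[10]=3.
Step 3: smallest deg-1 vertex = 3, p_3 = 9. Add edge {3,9}. Now deg[3]=0, deg[9]=1.
Step 4: smallest deg-1 vertex = 7, p_4 = 6. Add edge {6,7}. Now deg[7]=0, deg[6]=1.
Step 5: smallest deg-1 vertex = 6, p_5 = 10. Add edge {6,10}. Now deg[6]=0, deg[10]=2.
Step 6: smallest deg-1 vertex = 8, p_6 = 5. Add edge {5,8}. Now deg[8]=0, deg[5]=1.
Step 7: smallest deg-1 vertex = 5, p_7 = 10. Add edge {5,10}. Now deg[5]=0, deg[10]=1.
Step 8: smallest deg-1 vertex = 9, p_8 = 4. Add edge {4,9}. Now deg[9]=0, deg[4]=1.
Final: two remaining deg-1 vertices are 4, 10. Add edge {4,10}.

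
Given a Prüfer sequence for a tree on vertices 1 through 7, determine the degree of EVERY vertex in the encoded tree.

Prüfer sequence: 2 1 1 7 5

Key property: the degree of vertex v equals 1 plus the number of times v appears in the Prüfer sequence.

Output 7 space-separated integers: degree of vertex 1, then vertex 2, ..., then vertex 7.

Answer: 3 2 1 1 2 1 2

Derivation:
p_1 = 2: count[2] becomes 1
p_2 = 1: count[1] becomes 1
p_3 = 1: count[1] becomes 2
p_4 = 7: count[7] becomes 1
p_5 = 5: count[5] becomes 1
Degrees (1 + count): deg[1]=1+2=3, deg[2]=1+1=2, deg[3]=1+0=1, deg[4]=1+0=1, deg[5]=1+1=2, deg[6]=1+0=1, deg[7]=1+1=2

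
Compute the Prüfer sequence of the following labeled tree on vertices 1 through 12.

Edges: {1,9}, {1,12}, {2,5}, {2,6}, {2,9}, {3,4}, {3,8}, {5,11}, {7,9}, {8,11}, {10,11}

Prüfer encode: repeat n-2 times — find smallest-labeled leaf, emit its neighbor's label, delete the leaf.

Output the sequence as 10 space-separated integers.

Step 1: leaves = {4,6,7,10,12}. Remove smallest leaf 4, emit neighbor 3.
Step 2: leaves = {3,6,7,10,12}. Remove smallest leaf 3, emit neighbor 8.
Step 3: leaves = {6,7,8,10,12}. Remove smallest leaf 6, emit neighbor 2.
Step 4: leaves = {7,8,10,12}. Remove smallest leaf 7, emit neighbor 9.
Step 5: leaves = {8,10,12}. Remove smallest leaf 8, emit neighbor 11.
Step 6: leaves = {10,12}. Remove smallest leaf 10, emit neighbor 11.
Step 7: leaves = {11,12}. Remove smallest leaf 11, emit neighbor 5.
Step 8: leaves = {5,12}. Remove smallest leaf 5, emit neighbor 2.
Step 9: leaves = {2,12}. Remove smallest leaf 2, emit neighbor 9.
Step 10: leaves = {9,12}. Remove smallest leaf 9, emit neighbor 1.
Done: 2 vertices remain (1, 12). Sequence = [3 8 2 9 11 11 5 2 9 1]

Answer: 3 8 2 9 11 11 5 2 9 1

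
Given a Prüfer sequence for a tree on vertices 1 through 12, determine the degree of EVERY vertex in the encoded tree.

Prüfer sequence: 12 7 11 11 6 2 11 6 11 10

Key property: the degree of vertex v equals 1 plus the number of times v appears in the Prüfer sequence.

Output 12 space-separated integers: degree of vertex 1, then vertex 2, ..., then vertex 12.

p_1 = 12: count[12] becomes 1
p_2 = 7: count[7] becomes 1
p_3 = 11: count[11] becomes 1
p_4 = 11: count[11] becomes 2
p_5 = 6: count[6] becomes 1
p_6 = 2: count[2] becomes 1
p_7 = 11: count[11] becomes 3
p_8 = 6: count[6] becomes 2
p_9 = 11: count[11] becomes 4
p_10 = 10: count[10] becomes 1
Degrees (1 + count): deg[1]=1+0=1, deg[2]=1+1=2, deg[3]=1+0=1, deg[4]=1+0=1, deg[5]=1+0=1, deg[6]=1+2=3, deg[7]=1+1=2, deg[8]=1+0=1, deg[9]=1+0=1, deg[10]=1+1=2, deg[11]=1+4=5, deg[12]=1+1=2

Answer: 1 2 1 1 1 3 2 1 1 2 5 2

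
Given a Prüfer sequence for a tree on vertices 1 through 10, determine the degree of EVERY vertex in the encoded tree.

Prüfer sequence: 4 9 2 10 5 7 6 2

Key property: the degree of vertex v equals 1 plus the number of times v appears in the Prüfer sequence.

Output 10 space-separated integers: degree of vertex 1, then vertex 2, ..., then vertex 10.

Answer: 1 3 1 2 2 2 2 1 2 2

Derivation:
p_1 = 4: count[4] becomes 1
p_2 = 9: count[9] becomes 1
p_3 = 2: count[2] becomes 1
p_4 = 10: count[10] becomes 1
p_5 = 5: count[5] becomes 1
p_6 = 7: count[7] becomes 1
p_7 = 6: count[6] becomes 1
p_8 = 2: count[2] becomes 2
Degrees (1 + count): deg[1]=1+0=1, deg[2]=1+2=3, deg[3]=1+0=1, deg[4]=1+1=2, deg[5]=1+1=2, deg[6]=1+1=2, deg[7]=1+1=2, deg[8]=1+0=1, deg[9]=1+1=2, deg[10]=1+1=2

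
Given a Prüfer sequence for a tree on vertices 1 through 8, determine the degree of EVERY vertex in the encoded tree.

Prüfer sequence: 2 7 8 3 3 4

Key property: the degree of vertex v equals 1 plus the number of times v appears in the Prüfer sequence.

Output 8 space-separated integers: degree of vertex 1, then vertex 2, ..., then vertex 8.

Answer: 1 2 3 2 1 1 2 2

Derivation:
p_1 = 2: count[2] becomes 1
p_2 = 7: count[7] becomes 1
p_3 = 8: count[8] becomes 1
p_4 = 3: count[3] becomes 1
p_5 = 3: count[3] becomes 2
p_6 = 4: count[4] becomes 1
Degrees (1 + count): deg[1]=1+0=1, deg[2]=1+1=2, deg[3]=1+2=3, deg[4]=1+1=2, deg[5]=1+0=1, deg[6]=1+0=1, deg[7]=1+1=2, deg[8]=1+1=2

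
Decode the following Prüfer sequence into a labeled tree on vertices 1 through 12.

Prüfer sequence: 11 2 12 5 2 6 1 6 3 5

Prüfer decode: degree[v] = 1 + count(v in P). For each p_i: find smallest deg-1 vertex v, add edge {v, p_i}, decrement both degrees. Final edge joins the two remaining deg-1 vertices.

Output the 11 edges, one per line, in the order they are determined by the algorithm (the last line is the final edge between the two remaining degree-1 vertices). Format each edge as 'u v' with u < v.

Initial degrees: {1:2, 2:3, 3:2, 4:1, 5:3, 6:3, 7:1, 8:1, 9:1, 10:1, 11:2, 12:2}
Step 1: smallest deg-1 vertex = 4, p_1 = 11. Add edge {4,11}. Now deg[4]=0, deg[11]=1.
Step 2: smallest deg-1 vertex = 7, p_2 = 2. Add edge {2,7}. Now deg[7]=0, deg[2]=2.
Step 3: smallest deg-1 vertex = 8, p_3 = 12. Add edge {8,12}. Now deg[8]=0, deg[12]=1.
Step 4: smallest deg-1 vertex = 9, p_4 = 5. Add edge {5,9}. Now deg[9]=0, deg[5]=2.
Step 5: smallest deg-1 vertex = 10, p_5 = 2. Add edge {2,10}. Now deg[10]=0, deg[2]=1.
Step 6: smallest deg-1 vertex = 2, p_6 = 6. Add edge {2,6}. Now deg[2]=0, deg[6]=2.
Step 7: smallest deg-1 vertex = 11, p_7 = 1. Add edge {1,11}. Now deg[11]=0, deg[1]=1.
Step 8: smallest deg-1 vertex = 1, p_8 = 6. Add edge {1,6}. Now deg[1]=0, deg[6]=1.
Step 9: smallest deg-1 vertex = 6, p_9 = 3. Add edge {3,6}. Now deg[6]=0, deg[3]=1.
Step 10: smallest deg-1 vertex = 3, p_10 = 5. Add edge {3,5}. Now deg[3]=0, deg[5]=1.
Final: two remaining deg-1 vertices are 5, 12. Add edge {5,12}.

Answer: 4 11
2 7
8 12
5 9
2 10
2 6
1 11
1 6
3 6
3 5
5 12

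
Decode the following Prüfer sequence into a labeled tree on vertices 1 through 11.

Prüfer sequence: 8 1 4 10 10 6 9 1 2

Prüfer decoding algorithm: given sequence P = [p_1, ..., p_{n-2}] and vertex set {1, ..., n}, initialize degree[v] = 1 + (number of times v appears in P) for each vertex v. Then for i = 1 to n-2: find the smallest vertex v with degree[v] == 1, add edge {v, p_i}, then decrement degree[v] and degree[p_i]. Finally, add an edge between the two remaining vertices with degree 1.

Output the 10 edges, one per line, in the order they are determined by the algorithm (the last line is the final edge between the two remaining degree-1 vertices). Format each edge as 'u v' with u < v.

Initial degrees: {1:3, 2:2, 3:1, 4:2, 5:1, 6:2, 7:1, 8:2, 9:2, 10:3, 11:1}
Step 1: smallest deg-1 vertex = 3, p_1 = 8. Add edge {3,8}. Now deg[3]=0, deg[8]=1.
Step 2: smallest deg-1 vertex = 5, p_2 = 1. Add edge {1,5}. Now deg[5]=0, deg[1]=2.
Step 3: smallest deg-1 vertex = 7, p_3 = 4. Add edge {4,7}. Now deg[7]=0, deg[4]=1.
Step 4: smallest deg-1 vertex = 4, p_4 = 10. Add edge {4,10}. Now deg[4]=0, deg[10]=2.
Step 5: smallest deg-1 vertex = 8, p_5 = 10. Add edge {8,10}. Now deg[8]=0, deg[10]=1.
Step 6: smallest deg-1 vertex = 10, p_6 = 6. Add edge {6,10}. Now deg[10]=0, deg[6]=1.
Step 7: smallest deg-1 vertex = 6, p_7 = 9. Add edge {6,9}. Now deg[6]=0, deg[9]=1.
Step 8: smallest deg-1 vertex = 9, p_8 = 1. Add edge {1,9}. Now deg[9]=0, deg[1]=1.
Step 9: smallest deg-1 vertex = 1, p_9 = 2. Add edge {1,2}. Now deg[1]=0, deg[2]=1.
Final: two remaining deg-1 vertices are 2, 11. Add edge {2,11}.

Answer: 3 8
1 5
4 7
4 10
8 10
6 10
6 9
1 9
1 2
2 11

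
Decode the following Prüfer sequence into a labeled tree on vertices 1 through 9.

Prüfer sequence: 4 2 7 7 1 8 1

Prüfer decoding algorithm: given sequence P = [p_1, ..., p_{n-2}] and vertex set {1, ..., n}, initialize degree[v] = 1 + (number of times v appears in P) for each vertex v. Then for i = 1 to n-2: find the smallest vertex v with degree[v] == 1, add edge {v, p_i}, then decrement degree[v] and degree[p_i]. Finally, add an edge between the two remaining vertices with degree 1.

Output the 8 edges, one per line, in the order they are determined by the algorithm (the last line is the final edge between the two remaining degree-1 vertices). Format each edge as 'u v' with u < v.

Answer: 3 4
2 4
2 7
5 7
1 6
7 8
1 8
1 9

Derivation:
Initial degrees: {1:3, 2:2, 3:1, 4:2, 5:1, 6:1, 7:3, 8:2, 9:1}
Step 1: smallest deg-1 vertex = 3, p_1 = 4. Add edge {3,4}. Now deg[3]=0, deg[4]=1.
Step 2: smallest deg-1 vertex = 4, p_2 = 2. Add edge {2,4}. Now deg[4]=0, deg[2]=1.
Step 3: smallest deg-1 vertex = 2, p_3 = 7. Add edge {2,7}. Now deg[2]=0, deg[7]=2.
Step 4: smallest deg-1 vertex = 5, p_4 = 7. Add edge {5,7}. Now deg[5]=0, deg[7]=1.
Step 5: smallest deg-1 vertex = 6, p_5 = 1. Add edge {1,6}. Now deg[6]=0, deg[1]=2.
Step 6: smallest deg-1 vertex = 7, p_6 = 8. Add edge {7,8}. Now deg[7]=0, deg[8]=1.
Step 7: smallest deg-1 vertex = 8, p_7 = 1. Add edge {1,8}. Now deg[8]=0, deg[1]=1.
Final: two remaining deg-1 vertices are 1, 9. Add edge {1,9}.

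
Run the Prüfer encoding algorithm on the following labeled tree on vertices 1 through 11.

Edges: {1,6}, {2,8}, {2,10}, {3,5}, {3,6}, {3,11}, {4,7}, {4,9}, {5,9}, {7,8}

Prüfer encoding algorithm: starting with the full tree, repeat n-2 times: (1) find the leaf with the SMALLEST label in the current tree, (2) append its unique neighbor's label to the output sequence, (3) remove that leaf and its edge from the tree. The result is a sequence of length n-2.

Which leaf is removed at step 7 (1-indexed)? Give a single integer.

Step 1: current leaves = {1,10,11}. Remove leaf 1 (neighbor: 6).
Step 2: current leaves = {6,10,11}. Remove leaf 6 (neighbor: 3).
Step 3: current leaves = {10,11}. Remove leaf 10 (neighbor: 2).
Step 4: current leaves = {2,11}. Remove leaf 2 (neighbor: 8).
Step 5: current leaves = {8,11}. Remove leaf 8 (neighbor: 7).
Step 6: current leaves = {7,11}. Remove leaf 7 (neighbor: 4).
Step 7: current leaves = {4,11}. Remove leaf 4 (neighbor: 9).

Answer: 4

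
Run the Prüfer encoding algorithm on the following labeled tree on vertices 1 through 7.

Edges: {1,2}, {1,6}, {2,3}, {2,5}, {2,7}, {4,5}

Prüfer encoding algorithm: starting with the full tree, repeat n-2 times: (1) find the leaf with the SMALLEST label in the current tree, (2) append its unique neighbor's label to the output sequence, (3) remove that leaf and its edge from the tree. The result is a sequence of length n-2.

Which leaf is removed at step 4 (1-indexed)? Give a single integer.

Step 1: current leaves = {3,4,6,7}. Remove leaf 3 (neighbor: 2).
Step 2: current leaves = {4,6,7}. Remove leaf 4 (neighbor: 5).
Step 3: current leaves = {5,6,7}. Remove leaf 5 (neighbor: 2).
Step 4: current leaves = {6,7}. Remove leaf 6 (neighbor: 1).

Answer: 6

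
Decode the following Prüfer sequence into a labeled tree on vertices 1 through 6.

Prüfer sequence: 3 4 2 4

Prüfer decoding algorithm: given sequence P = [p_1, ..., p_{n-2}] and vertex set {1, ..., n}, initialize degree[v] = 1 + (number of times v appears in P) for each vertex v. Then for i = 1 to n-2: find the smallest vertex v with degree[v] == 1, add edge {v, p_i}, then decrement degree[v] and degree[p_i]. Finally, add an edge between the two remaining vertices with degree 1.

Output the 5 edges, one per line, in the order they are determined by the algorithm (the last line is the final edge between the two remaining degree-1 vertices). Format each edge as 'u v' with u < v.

Answer: 1 3
3 4
2 5
2 4
4 6

Derivation:
Initial degrees: {1:1, 2:2, 3:2, 4:3, 5:1, 6:1}
Step 1: smallest deg-1 vertex = 1, p_1 = 3. Add edge {1,3}. Now deg[1]=0, deg[3]=1.
Step 2: smallest deg-1 vertex = 3, p_2 = 4. Add edge {3,4}. Now deg[3]=0, deg[4]=2.
Step 3: smallest deg-1 vertex = 5, p_3 = 2. Add edge {2,5}. Now deg[5]=0, deg[2]=1.
Step 4: smallest deg-1 vertex = 2, p_4 = 4. Add edge {2,4}. Now deg[2]=0, deg[4]=1.
Final: two remaining deg-1 vertices are 4, 6. Add edge {4,6}.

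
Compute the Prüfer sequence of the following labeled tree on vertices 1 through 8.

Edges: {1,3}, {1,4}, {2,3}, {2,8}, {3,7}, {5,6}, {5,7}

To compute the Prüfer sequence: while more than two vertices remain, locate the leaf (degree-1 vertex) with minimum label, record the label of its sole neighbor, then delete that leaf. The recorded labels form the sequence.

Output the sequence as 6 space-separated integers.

Step 1: leaves = {4,6,8}. Remove smallest leaf 4, emit neighbor 1.
Step 2: leaves = {1,6,8}. Remove smallest leaf 1, emit neighbor 3.
Step 3: leaves = {6,8}. Remove smallest leaf 6, emit neighbor 5.
Step 4: leaves = {5,8}. Remove smallest leaf 5, emit neighbor 7.
Step 5: leaves = {7,8}. Remove smallest leaf 7, emit neighbor 3.
Step 6: leaves = {3,8}. Remove smallest leaf 3, emit neighbor 2.
Done: 2 vertices remain (2, 8). Sequence = [1 3 5 7 3 2]

Answer: 1 3 5 7 3 2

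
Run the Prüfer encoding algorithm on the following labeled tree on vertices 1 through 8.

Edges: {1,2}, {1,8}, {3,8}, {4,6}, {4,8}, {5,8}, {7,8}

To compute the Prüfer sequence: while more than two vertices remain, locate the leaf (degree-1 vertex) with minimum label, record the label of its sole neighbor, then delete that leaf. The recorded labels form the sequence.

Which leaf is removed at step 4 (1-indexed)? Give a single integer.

Step 1: current leaves = {2,3,5,6,7}. Remove leaf 2 (neighbor: 1).
Step 2: current leaves = {1,3,5,6,7}. Remove leaf 1 (neighbor: 8).
Step 3: current leaves = {3,5,6,7}. Remove leaf 3 (neighbor: 8).
Step 4: current leaves = {5,6,7}. Remove leaf 5 (neighbor: 8).

Answer: 5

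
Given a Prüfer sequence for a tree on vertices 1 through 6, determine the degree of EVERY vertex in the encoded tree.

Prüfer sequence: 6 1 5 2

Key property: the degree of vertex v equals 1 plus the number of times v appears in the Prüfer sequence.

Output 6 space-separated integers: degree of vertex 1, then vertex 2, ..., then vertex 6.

p_1 = 6: count[6] becomes 1
p_2 = 1: count[1] becomes 1
p_3 = 5: count[5] becomes 1
p_4 = 2: count[2] becomes 1
Degrees (1 + count): deg[1]=1+1=2, deg[2]=1+1=2, deg[3]=1+0=1, deg[4]=1+0=1, deg[5]=1+1=2, deg[6]=1+1=2

Answer: 2 2 1 1 2 2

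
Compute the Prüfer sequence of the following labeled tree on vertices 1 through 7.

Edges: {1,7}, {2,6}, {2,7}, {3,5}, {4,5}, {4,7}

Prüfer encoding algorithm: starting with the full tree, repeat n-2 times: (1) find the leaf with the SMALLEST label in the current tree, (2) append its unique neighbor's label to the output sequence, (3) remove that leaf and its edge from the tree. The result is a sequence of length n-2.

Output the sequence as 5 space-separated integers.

Answer: 7 5 4 7 2

Derivation:
Step 1: leaves = {1,3,6}. Remove smallest leaf 1, emit neighbor 7.
Step 2: leaves = {3,6}. Remove smallest leaf 3, emit neighbor 5.
Step 3: leaves = {5,6}. Remove smallest leaf 5, emit neighbor 4.
Step 4: leaves = {4,6}. Remove smallest leaf 4, emit neighbor 7.
Step 5: leaves = {6,7}. Remove smallest leaf 6, emit neighbor 2.
Done: 2 vertices remain (2, 7). Sequence = [7 5 4 7 2]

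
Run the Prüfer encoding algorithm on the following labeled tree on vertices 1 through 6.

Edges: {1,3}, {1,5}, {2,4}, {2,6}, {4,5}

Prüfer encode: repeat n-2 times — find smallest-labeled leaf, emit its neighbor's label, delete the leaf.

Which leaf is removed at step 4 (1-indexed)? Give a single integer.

Answer: 4

Derivation:
Step 1: current leaves = {3,6}. Remove leaf 3 (neighbor: 1).
Step 2: current leaves = {1,6}. Remove leaf 1 (neighbor: 5).
Step 3: current leaves = {5,6}. Remove leaf 5 (neighbor: 4).
Step 4: current leaves = {4,6}. Remove leaf 4 (neighbor: 2).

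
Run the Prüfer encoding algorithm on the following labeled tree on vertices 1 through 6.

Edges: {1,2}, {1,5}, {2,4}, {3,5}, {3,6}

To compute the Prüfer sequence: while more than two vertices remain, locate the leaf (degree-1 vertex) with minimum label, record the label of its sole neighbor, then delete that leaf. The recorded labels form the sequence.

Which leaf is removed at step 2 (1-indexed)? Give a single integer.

Answer: 2

Derivation:
Step 1: current leaves = {4,6}. Remove leaf 4 (neighbor: 2).
Step 2: current leaves = {2,6}. Remove leaf 2 (neighbor: 1).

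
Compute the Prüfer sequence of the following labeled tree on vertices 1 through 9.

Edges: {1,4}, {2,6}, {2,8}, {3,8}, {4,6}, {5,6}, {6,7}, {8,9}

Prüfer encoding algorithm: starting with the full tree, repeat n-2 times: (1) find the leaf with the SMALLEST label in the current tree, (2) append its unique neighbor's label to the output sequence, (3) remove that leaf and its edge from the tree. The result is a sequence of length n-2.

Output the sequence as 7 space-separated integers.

Answer: 4 8 6 6 6 2 8

Derivation:
Step 1: leaves = {1,3,5,7,9}. Remove smallest leaf 1, emit neighbor 4.
Step 2: leaves = {3,4,5,7,9}. Remove smallest leaf 3, emit neighbor 8.
Step 3: leaves = {4,5,7,9}. Remove smallest leaf 4, emit neighbor 6.
Step 4: leaves = {5,7,9}. Remove smallest leaf 5, emit neighbor 6.
Step 5: leaves = {7,9}. Remove smallest leaf 7, emit neighbor 6.
Step 6: leaves = {6,9}. Remove smallest leaf 6, emit neighbor 2.
Step 7: leaves = {2,9}. Remove smallest leaf 2, emit neighbor 8.
Done: 2 vertices remain (8, 9). Sequence = [4 8 6 6 6 2 8]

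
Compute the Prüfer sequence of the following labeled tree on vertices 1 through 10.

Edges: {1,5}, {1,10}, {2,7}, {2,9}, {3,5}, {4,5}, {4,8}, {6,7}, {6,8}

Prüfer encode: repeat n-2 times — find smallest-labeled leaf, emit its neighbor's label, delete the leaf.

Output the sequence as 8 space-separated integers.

Answer: 5 2 7 6 8 4 5 1

Derivation:
Step 1: leaves = {3,9,10}. Remove smallest leaf 3, emit neighbor 5.
Step 2: leaves = {9,10}. Remove smallest leaf 9, emit neighbor 2.
Step 3: leaves = {2,10}. Remove smallest leaf 2, emit neighbor 7.
Step 4: leaves = {7,10}. Remove smallest leaf 7, emit neighbor 6.
Step 5: leaves = {6,10}. Remove smallest leaf 6, emit neighbor 8.
Step 6: leaves = {8,10}. Remove smallest leaf 8, emit neighbor 4.
Step 7: leaves = {4,10}. Remove smallest leaf 4, emit neighbor 5.
Step 8: leaves = {5,10}. Remove smallest leaf 5, emit neighbor 1.
Done: 2 vertices remain (1, 10). Sequence = [5 2 7 6 8 4 5 1]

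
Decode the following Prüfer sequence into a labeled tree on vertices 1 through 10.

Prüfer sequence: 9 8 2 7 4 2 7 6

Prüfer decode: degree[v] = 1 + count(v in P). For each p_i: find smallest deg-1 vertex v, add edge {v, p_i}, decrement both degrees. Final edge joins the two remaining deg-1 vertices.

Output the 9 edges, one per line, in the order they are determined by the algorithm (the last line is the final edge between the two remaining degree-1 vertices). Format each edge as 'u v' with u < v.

Initial degrees: {1:1, 2:3, 3:1, 4:2, 5:1, 6:2, 7:3, 8:2, 9:2, 10:1}
Step 1: smallest deg-1 vertex = 1, p_1 = 9. Add edge {1,9}. Now deg[1]=0, deg[9]=1.
Step 2: smallest deg-1 vertex = 3, p_2 = 8. Add edge {3,8}. Now deg[3]=0, deg[8]=1.
Step 3: smallest deg-1 vertex = 5, p_3 = 2. Add edge {2,5}. Now deg[5]=0, deg[2]=2.
Step 4: smallest deg-1 vertex = 8, p_4 = 7. Add edge {7,8}. Now deg[8]=0, deg[7]=2.
Step 5: smallest deg-1 vertex = 9, p_5 = 4. Add edge {4,9}. Now deg[9]=0, deg[4]=1.
Step 6: smallest deg-1 vertex = 4, p_6 = 2. Add edge {2,4}. Now deg[4]=0, deg[2]=1.
Step 7: smallest deg-1 vertex = 2, p_7 = 7. Add edge {2,7}. Now deg[2]=0, deg[7]=1.
Step 8: smallest deg-1 vertex = 7, p_8 = 6. Add edge {6,7}. Now deg[7]=0, deg[6]=1.
Final: two remaining deg-1 vertices are 6, 10. Add edge {6,10}.

Answer: 1 9
3 8
2 5
7 8
4 9
2 4
2 7
6 7
6 10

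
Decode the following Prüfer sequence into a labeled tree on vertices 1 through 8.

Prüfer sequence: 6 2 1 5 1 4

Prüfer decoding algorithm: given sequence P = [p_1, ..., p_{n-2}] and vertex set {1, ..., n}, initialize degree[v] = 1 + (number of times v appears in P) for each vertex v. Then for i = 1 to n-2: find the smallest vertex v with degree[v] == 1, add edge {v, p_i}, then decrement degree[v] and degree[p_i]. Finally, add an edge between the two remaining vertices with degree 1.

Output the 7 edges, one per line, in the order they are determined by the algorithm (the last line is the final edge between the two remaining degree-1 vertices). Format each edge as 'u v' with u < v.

Initial degrees: {1:3, 2:2, 3:1, 4:2, 5:2, 6:2, 7:1, 8:1}
Step 1: smallest deg-1 vertex = 3, p_1 = 6. Add edge {3,6}. Now deg[3]=0, deg[6]=1.
Step 2: smallest deg-1 vertex = 6, p_2 = 2. Add edge {2,6}. Now deg[6]=0, deg[2]=1.
Step 3: smallest deg-1 vertex = 2, p_3 = 1. Add edge {1,2}. Now deg[2]=0, deg[1]=2.
Step 4: smallest deg-1 vertex = 7, p_4 = 5. Add edge {5,7}. Now deg[7]=0, deg[5]=1.
Step 5: smallest deg-1 vertex = 5, p_5 = 1. Add edge {1,5}. Now deg[5]=0, deg[1]=1.
Step 6: smallest deg-1 vertex = 1, p_6 = 4. Add edge {1,4}. Now deg[1]=0, deg[4]=1.
Final: two remaining deg-1 vertices are 4, 8. Add edge {4,8}.

Answer: 3 6
2 6
1 2
5 7
1 5
1 4
4 8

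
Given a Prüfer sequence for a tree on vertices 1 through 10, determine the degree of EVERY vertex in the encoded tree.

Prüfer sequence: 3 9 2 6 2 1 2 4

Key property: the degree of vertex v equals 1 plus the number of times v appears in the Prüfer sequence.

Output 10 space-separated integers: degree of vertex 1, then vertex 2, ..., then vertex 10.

Answer: 2 4 2 2 1 2 1 1 2 1

Derivation:
p_1 = 3: count[3] becomes 1
p_2 = 9: count[9] becomes 1
p_3 = 2: count[2] becomes 1
p_4 = 6: count[6] becomes 1
p_5 = 2: count[2] becomes 2
p_6 = 1: count[1] becomes 1
p_7 = 2: count[2] becomes 3
p_8 = 4: count[4] becomes 1
Degrees (1 + count): deg[1]=1+1=2, deg[2]=1+3=4, deg[3]=1+1=2, deg[4]=1+1=2, deg[5]=1+0=1, deg[6]=1+1=2, deg[7]=1+0=1, deg[8]=1+0=1, deg[9]=1+1=2, deg[10]=1+0=1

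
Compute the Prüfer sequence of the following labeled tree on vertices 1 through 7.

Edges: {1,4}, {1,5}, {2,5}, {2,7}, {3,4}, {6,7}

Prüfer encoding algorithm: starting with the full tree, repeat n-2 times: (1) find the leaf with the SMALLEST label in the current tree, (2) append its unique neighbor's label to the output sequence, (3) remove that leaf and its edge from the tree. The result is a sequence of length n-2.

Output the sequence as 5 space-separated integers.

Answer: 4 1 5 2 7

Derivation:
Step 1: leaves = {3,6}. Remove smallest leaf 3, emit neighbor 4.
Step 2: leaves = {4,6}. Remove smallest leaf 4, emit neighbor 1.
Step 3: leaves = {1,6}. Remove smallest leaf 1, emit neighbor 5.
Step 4: leaves = {5,6}. Remove smallest leaf 5, emit neighbor 2.
Step 5: leaves = {2,6}. Remove smallest leaf 2, emit neighbor 7.
Done: 2 vertices remain (6, 7). Sequence = [4 1 5 2 7]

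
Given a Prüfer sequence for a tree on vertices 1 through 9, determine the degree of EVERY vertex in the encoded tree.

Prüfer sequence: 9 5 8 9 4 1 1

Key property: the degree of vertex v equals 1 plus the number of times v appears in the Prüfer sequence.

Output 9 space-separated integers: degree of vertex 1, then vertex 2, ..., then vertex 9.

Answer: 3 1 1 2 2 1 1 2 3

Derivation:
p_1 = 9: count[9] becomes 1
p_2 = 5: count[5] becomes 1
p_3 = 8: count[8] becomes 1
p_4 = 9: count[9] becomes 2
p_5 = 4: count[4] becomes 1
p_6 = 1: count[1] becomes 1
p_7 = 1: count[1] becomes 2
Degrees (1 + count): deg[1]=1+2=3, deg[2]=1+0=1, deg[3]=1+0=1, deg[4]=1+1=2, deg[5]=1+1=2, deg[6]=1+0=1, deg[7]=1+0=1, deg[8]=1+1=2, deg[9]=1+2=3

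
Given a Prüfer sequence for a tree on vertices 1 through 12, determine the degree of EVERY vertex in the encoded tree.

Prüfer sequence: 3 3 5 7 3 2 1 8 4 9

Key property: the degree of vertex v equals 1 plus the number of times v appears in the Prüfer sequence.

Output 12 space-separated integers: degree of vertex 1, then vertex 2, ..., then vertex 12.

Answer: 2 2 4 2 2 1 2 2 2 1 1 1

Derivation:
p_1 = 3: count[3] becomes 1
p_2 = 3: count[3] becomes 2
p_3 = 5: count[5] becomes 1
p_4 = 7: count[7] becomes 1
p_5 = 3: count[3] becomes 3
p_6 = 2: count[2] becomes 1
p_7 = 1: count[1] becomes 1
p_8 = 8: count[8] becomes 1
p_9 = 4: count[4] becomes 1
p_10 = 9: count[9] becomes 1
Degrees (1 + count): deg[1]=1+1=2, deg[2]=1+1=2, deg[3]=1+3=4, deg[4]=1+1=2, deg[5]=1+1=2, deg[6]=1+0=1, deg[7]=1+1=2, deg[8]=1+1=2, deg[9]=1+1=2, deg[10]=1+0=1, deg[11]=1+0=1, deg[12]=1+0=1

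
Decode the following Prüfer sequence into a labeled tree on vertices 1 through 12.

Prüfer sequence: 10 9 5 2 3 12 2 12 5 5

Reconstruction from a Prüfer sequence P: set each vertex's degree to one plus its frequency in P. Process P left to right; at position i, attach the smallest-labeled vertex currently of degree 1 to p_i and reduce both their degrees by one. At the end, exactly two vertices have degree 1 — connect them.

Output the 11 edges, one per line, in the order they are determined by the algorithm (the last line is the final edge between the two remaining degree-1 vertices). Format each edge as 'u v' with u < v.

Initial degrees: {1:1, 2:3, 3:2, 4:1, 5:4, 6:1, 7:1, 8:1, 9:2, 10:2, 11:1, 12:3}
Step 1: smallest deg-1 vertex = 1, p_1 = 10. Add edge {1,10}. Now deg[1]=0, deg[10]=1.
Step 2: smallest deg-1 vertex = 4, p_2 = 9. Add edge {4,9}. Now deg[4]=0, deg[9]=1.
Step 3: smallest deg-1 vertex = 6, p_3 = 5. Add edge {5,6}. Now deg[6]=0, deg[5]=3.
Step 4: smallest deg-1 vertex = 7, p_4 = 2. Add edge {2,7}. Now deg[7]=0, deg[2]=2.
Step 5: smallest deg-1 vertex = 8, p_5 = 3. Add edge {3,8}. Now deg[8]=0, deg[3]=1.
Step 6: smallest deg-1 vertex = 3, p_6 = 12. Add edge {3,12}. Now deg[3]=0, deg[12]=2.
Step 7: smallest deg-1 vertex = 9, p_7 = 2. Add edge {2,9}. Now deg[9]=0, deg[2]=1.
Step 8: smallest deg-1 vertex = 2, p_8 = 12. Add edge {2,12}. Now deg[2]=0, deg[12]=1.
Step 9: smallest deg-1 vertex = 10, p_9 = 5. Add edge {5,10}. Now deg[10]=0, deg[5]=2.
Step 10: smallest deg-1 vertex = 11, p_10 = 5. Add edge {5,11}. Now deg[11]=0, deg[5]=1.
Final: two remaining deg-1 vertices are 5, 12. Add edge {5,12}.

Answer: 1 10
4 9
5 6
2 7
3 8
3 12
2 9
2 12
5 10
5 11
5 12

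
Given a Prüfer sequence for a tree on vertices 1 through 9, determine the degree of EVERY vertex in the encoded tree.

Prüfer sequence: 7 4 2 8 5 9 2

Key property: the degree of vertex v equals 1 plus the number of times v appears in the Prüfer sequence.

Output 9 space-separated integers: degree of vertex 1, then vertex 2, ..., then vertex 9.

p_1 = 7: count[7] becomes 1
p_2 = 4: count[4] becomes 1
p_3 = 2: count[2] becomes 1
p_4 = 8: count[8] becomes 1
p_5 = 5: count[5] becomes 1
p_6 = 9: count[9] becomes 1
p_7 = 2: count[2] becomes 2
Degrees (1 + count): deg[1]=1+0=1, deg[2]=1+2=3, deg[3]=1+0=1, deg[4]=1+1=2, deg[5]=1+1=2, deg[6]=1+0=1, deg[7]=1+1=2, deg[8]=1+1=2, deg[9]=1+1=2

Answer: 1 3 1 2 2 1 2 2 2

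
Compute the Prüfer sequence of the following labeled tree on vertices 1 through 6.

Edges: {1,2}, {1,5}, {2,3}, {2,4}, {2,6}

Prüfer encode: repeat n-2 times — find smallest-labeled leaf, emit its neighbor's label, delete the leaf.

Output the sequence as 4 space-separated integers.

Step 1: leaves = {3,4,5,6}. Remove smallest leaf 3, emit neighbor 2.
Step 2: leaves = {4,5,6}. Remove smallest leaf 4, emit neighbor 2.
Step 3: leaves = {5,6}. Remove smallest leaf 5, emit neighbor 1.
Step 4: leaves = {1,6}. Remove smallest leaf 1, emit neighbor 2.
Done: 2 vertices remain (2, 6). Sequence = [2 2 1 2]

Answer: 2 2 1 2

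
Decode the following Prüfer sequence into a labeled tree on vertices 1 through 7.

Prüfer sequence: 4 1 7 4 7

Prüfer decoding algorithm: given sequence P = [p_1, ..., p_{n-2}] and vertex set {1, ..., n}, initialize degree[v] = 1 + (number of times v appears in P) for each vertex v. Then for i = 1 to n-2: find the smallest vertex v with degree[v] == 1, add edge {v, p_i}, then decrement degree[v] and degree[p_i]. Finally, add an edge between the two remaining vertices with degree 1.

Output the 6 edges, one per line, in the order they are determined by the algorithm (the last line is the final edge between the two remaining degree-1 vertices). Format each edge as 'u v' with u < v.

Initial degrees: {1:2, 2:1, 3:1, 4:3, 5:1, 6:1, 7:3}
Step 1: smallest deg-1 vertex = 2, p_1 = 4. Add edge {2,4}. Now deg[2]=0, deg[4]=2.
Step 2: smallest deg-1 vertex = 3, p_2 = 1. Add edge {1,3}. Now deg[3]=0, deg[1]=1.
Step 3: smallest deg-1 vertex = 1, p_3 = 7. Add edge {1,7}. Now deg[1]=0, deg[7]=2.
Step 4: smallest deg-1 vertex = 5, p_4 = 4. Add edge {4,5}. Now deg[5]=0, deg[4]=1.
Step 5: smallest deg-1 vertex = 4, p_5 = 7. Add edge {4,7}. Now deg[4]=0, deg[7]=1.
Final: two remaining deg-1 vertices are 6, 7. Add edge {6,7}.

Answer: 2 4
1 3
1 7
4 5
4 7
6 7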